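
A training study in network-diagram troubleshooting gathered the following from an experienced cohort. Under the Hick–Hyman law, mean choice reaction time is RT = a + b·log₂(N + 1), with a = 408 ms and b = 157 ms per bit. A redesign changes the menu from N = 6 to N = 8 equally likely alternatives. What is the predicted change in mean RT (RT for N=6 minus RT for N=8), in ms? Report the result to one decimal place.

-56.9

RT(6) = 408 + 157·log₂(7) = 408 + 157·2.8074 = 848.7618 ms.
RT(8) = 408 + 157·log₂(9) = 408 + 157·3.1699 = 905.6743 ms.
Difference = 848.7618 − 905.6743 = -56.9125 ≈ -56.9 ms.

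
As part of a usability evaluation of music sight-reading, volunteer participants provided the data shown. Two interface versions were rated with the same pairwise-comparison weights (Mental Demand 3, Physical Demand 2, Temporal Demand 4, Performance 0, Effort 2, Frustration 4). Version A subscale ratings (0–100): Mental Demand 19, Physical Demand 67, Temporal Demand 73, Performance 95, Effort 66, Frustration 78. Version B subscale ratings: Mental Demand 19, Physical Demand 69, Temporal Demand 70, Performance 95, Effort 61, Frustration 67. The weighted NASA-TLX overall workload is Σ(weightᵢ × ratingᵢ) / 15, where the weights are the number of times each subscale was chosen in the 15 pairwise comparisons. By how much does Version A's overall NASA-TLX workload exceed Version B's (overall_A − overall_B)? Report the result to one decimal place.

Version A weighted sum = 3·19 + 2·67 + 4·73 + 0·95 + 2·66 + 4·78 = 57 + 134 + 292 + 0 + 132 + 312 = 927; overall_A = 927/15 = 61.8000.
Version B weighted sum = 3·19 + 2·69 + 4·70 + 0·95 + 2·61 + 4·67 = 57 + 138 + 280 + 0 + 122 + 268 = 865; overall_B = 865/15 = 57.6667.
Difference = 61.8000 − 57.6667 = 4.1333 ≈ 4.1.

4.1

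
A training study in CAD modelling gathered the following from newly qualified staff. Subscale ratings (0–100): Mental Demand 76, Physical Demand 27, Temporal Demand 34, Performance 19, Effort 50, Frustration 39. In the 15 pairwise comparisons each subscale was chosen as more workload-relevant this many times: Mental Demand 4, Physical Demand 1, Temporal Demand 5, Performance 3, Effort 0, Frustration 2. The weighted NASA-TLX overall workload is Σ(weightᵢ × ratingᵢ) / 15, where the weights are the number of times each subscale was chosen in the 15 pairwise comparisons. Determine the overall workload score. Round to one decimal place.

The tallies are the weights (they sum to 15).
Weighted sum = 4·76 + 1·27 + 5·34 + 3·19 + 0·50 + 2·39
            = 304 + 27 + 170 + 57 + 0 + 78 = 636.
Overall workload = 636 / 15 = 42.4000 ≈ 42.4.

42.4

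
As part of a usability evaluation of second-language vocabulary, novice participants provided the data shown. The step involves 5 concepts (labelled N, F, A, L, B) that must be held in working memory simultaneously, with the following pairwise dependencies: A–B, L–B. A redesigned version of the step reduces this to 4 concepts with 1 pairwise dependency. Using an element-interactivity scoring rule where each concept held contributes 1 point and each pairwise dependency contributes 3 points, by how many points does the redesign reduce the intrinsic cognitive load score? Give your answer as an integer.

4

Original: 5 × 1 + 2 × 3 = 5 + 6 = 11.
Redesigned: 4 × 1 + 1 × 3 = 4 + 3 = 7.
Reduction = 11 − 7 = 4.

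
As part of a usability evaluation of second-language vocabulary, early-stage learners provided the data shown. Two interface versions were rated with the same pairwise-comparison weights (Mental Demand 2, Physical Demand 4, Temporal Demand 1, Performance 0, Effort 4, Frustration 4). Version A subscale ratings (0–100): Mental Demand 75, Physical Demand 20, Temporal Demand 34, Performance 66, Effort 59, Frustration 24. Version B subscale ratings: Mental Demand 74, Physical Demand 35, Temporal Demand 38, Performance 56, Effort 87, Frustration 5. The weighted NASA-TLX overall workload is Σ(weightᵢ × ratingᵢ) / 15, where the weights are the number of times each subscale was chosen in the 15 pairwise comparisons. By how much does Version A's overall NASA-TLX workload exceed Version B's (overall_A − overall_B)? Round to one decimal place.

-6.5

Version A weighted sum = 2·75 + 4·20 + 1·34 + 0·66 + 4·59 + 4·24 = 150 + 80 + 34 + 0 + 236 + 96 = 596; overall_A = 596/15 = 39.7333.
Version B weighted sum = 2·74 + 4·35 + 1·38 + 0·56 + 4·87 + 4·5 = 148 + 140 + 38 + 0 + 348 + 20 = 694; overall_B = 694/15 = 46.2667.
Difference = 39.7333 − 46.2667 = -6.5334 ≈ -6.5.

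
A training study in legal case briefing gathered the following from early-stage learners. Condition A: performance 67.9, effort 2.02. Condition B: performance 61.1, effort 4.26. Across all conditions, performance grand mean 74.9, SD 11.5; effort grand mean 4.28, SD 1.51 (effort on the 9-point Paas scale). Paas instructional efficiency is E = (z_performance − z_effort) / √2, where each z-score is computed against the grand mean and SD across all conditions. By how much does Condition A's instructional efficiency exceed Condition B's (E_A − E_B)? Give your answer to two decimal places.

Condition A: z_P = (67.9 − 74.9)/11.5 = -0.6087; z_E = (2.02 − 4.28)/1.51 = -1.4967; E_A = (-0.6087 − (-1.4967))/√2 = 0.6279.
Condition B: z_P = (61.1 − 74.9)/11.5 = -1.2000; z_E = (4.26 − 4.28)/1.51 = -0.0132; E_B = (-1.2000 − (-0.0132))/√2 = -0.8392.
E_A − E_B = 0.6279 − (-0.8392) = 1.4671 ≈ 1.47.

1.47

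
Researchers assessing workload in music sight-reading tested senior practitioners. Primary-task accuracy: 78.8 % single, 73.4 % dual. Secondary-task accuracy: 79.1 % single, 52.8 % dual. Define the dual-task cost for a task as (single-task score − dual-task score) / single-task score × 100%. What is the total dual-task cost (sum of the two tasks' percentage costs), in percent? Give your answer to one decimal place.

Primary cost = (78.8 − 73.4) / 78.8 × 100% = 6.8528%.
Secondary cost = (79.1 − 52.8) / 79.1 × 100% = 33.2491%.
Total = 6.8528% + 33.2491% = 40.1019% ≈ 40.1%.

40.1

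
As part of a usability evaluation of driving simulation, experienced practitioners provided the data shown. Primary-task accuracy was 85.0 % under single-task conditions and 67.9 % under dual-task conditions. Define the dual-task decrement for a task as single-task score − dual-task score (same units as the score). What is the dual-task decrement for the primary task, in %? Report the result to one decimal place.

17.1

Decrement = 85.0 − 67.9 = 17.1000 % ≈ 17.1 %.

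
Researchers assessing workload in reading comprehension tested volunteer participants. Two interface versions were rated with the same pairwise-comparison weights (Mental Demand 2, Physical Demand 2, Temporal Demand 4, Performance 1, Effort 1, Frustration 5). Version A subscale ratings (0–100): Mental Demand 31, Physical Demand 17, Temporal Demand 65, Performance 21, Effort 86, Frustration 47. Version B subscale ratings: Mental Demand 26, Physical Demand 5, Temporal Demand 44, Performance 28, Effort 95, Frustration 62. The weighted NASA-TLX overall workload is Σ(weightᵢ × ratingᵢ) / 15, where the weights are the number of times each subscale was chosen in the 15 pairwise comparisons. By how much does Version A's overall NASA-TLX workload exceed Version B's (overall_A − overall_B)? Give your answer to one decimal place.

1.8

Version A weighted sum = 2·31 + 2·17 + 4·65 + 1·21 + 1·86 + 5·47 = 62 + 34 + 260 + 21 + 86 + 235 = 698; overall_A = 698/15 = 46.5333.
Version B weighted sum = 2·26 + 2·5 + 4·44 + 1·28 + 1·95 + 5·62 = 52 + 10 + 176 + 28 + 95 + 310 = 671; overall_B = 671/15 = 44.7333.
Difference = 46.5333 − 44.7333 = 1.8000 ≈ 1.8.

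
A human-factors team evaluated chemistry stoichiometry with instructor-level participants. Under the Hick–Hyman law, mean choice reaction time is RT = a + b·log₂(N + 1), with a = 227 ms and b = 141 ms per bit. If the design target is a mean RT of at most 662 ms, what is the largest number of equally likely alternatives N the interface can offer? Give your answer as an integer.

Set 227 + 141·log₂(N + 1) ≤ 662.
log₂(N + 1) ≤ (662 − 227) / 141 = 3.0851.
N + 1 ≤ 2^3.0851 = 8.4861.
N ≤ 7.4861, so the largest integer N is 7.

7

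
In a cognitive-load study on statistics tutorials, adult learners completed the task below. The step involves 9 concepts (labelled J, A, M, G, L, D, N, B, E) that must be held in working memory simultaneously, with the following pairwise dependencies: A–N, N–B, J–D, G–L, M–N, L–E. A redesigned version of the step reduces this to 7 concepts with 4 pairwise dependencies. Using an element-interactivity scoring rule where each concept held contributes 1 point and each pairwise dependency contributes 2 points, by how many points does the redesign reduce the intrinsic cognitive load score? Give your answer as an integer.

Original: 9 × 1 + 6 × 2 = 9 + 12 = 21.
Redesigned: 7 × 1 + 4 × 2 = 7 + 8 = 15.
Reduction = 21 − 15 = 6.

6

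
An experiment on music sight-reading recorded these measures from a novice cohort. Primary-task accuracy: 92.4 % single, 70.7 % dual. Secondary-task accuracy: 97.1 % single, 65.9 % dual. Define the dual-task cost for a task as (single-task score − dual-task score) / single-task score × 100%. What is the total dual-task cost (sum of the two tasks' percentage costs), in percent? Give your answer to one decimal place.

Primary cost = (92.4 − 70.7) / 92.4 × 100% = 23.4848%.
Secondary cost = (97.1 − 65.9) / 97.1 × 100% = 32.1318%.
Total = 23.4848% + 32.1318% = 55.6166% ≈ 55.6%.

55.6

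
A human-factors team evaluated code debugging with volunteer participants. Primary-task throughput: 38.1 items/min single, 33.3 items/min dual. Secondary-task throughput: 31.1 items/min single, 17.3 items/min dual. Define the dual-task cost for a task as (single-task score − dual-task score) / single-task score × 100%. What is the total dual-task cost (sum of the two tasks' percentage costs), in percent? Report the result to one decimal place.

Primary cost = (38.1 − 33.3) / 38.1 × 100% = 12.5984%.
Secondary cost = (31.1 − 17.3) / 31.1 × 100% = 44.3730%.
Total = 12.5984% + 44.3730% = 56.9714% ≈ 57.0%.

57.0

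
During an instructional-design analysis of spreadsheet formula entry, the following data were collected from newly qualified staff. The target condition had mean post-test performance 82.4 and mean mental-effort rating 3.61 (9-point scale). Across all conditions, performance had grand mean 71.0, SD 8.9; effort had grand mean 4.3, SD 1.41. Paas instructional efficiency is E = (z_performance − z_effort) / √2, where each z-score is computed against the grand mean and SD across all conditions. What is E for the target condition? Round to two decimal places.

1.25

z_performance = (82.4 − 71.0) / 8.9 = 11.4000 / 8.9 = 1.2809.
z_effort = (3.61 − 4.3) / 1.41 = -0.6900 / 1.41 = -0.4894.
z_P − z_E = 1.2809 − (-0.4894) = 1.7703.
E = 1.7703 / √2 = 1.7703 / 1.41421 = 1.2518 ≈ 1.25.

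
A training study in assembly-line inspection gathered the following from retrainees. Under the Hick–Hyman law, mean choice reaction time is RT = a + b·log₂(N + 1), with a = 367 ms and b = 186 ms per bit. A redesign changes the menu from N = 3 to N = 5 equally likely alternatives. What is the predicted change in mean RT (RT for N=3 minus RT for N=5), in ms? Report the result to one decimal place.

-108.8

RT(3) = 367 + 186·log₂(4) = 367 + 186·2.0000 = 739.0000 ms.
RT(5) = 367 + 186·log₂(6) = 367 + 186·2.5850 = 847.8100 ms.
Difference = 739.0000 − 847.8100 = -108.8100 ≈ -108.8 ms.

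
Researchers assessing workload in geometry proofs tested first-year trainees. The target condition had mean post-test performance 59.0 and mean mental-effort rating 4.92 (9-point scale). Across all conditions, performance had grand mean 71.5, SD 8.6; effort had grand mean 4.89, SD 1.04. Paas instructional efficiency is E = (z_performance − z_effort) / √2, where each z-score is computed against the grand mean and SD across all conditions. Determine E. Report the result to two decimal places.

-1.05

z_performance = (59.0 − 71.5) / 8.6 = -12.5000 / 8.6 = -1.4535.
z_effort = (4.92 − 4.89) / 1.04 = 0.0300 / 1.04 = 0.0288.
z_P − z_E = -1.4535 − 0.0288 = -1.4823.
E = -1.4823 / √2 = -1.4823 / 1.41421 = -1.0481 ≈ -1.05.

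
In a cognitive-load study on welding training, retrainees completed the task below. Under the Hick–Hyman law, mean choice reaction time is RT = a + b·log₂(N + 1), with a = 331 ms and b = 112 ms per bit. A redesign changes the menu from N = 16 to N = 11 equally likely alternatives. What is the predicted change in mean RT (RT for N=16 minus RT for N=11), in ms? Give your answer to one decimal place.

56.3

RT(16) = 331 + 112·log₂(17) = 331 + 112·4.0875 = 788.8000 ms.
RT(11) = 331 + 112·log₂(12) = 331 + 112·3.5850 = 732.5200 ms.
Difference = 788.8000 − 732.5200 = 56.2800 ≈ 56.3 ms.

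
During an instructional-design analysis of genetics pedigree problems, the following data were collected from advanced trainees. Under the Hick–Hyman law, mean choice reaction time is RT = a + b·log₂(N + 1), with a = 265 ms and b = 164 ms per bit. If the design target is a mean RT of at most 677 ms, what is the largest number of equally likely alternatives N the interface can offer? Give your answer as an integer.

4

Set 265 + 164·log₂(N + 1) ≤ 677.
log₂(N + 1) ≤ (677 − 265) / 164 = 2.5122.
N + 1 ≤ 2^2.5122 = 5.7049.
N ≤ 4.7049, so the largest integer N is 4.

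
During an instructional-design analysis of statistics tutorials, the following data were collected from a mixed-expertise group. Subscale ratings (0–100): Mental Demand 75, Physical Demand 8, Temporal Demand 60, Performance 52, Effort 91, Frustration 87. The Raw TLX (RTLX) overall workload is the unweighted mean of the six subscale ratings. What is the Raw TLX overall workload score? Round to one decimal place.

Sum of ratings = 75 + 8 + 60 + 52 + 91 + 87 = 373.
RTLX = 373 / 6 = 62.1667 ≈ 62.2.

62.2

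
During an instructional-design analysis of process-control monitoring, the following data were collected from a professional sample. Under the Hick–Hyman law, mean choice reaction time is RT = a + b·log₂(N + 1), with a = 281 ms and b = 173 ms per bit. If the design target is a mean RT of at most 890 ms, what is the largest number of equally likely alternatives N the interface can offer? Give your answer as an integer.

Set 281 + 173·log₂(N + 1) ≤ 890.
log₂(N + 1) ≤ (890 − 281) / 173 = 3.5202.
N + 1 ≤ 2^3.5202 = 11.4732.
N ≤ 10.4732, so the largest integer N is 10.

10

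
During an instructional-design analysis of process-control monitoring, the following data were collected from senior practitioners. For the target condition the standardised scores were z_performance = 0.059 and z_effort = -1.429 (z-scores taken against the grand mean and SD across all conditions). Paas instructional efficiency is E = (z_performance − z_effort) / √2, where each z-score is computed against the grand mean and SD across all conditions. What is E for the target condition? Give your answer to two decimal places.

z_P − z_E = 0.059 − (-1.429) = 1.4880.
E = 1.4880 / √2 = 1.4880 / 1.41421 = 1.0522 ≈ 1.05.

1.05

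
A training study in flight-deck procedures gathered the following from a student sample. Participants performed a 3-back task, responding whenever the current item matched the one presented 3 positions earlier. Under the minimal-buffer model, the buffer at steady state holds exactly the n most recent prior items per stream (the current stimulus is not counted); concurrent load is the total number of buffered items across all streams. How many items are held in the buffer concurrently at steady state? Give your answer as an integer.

The buffer holds the 3 most recent prior items.
Steady-state concurrent load = 3 items.

3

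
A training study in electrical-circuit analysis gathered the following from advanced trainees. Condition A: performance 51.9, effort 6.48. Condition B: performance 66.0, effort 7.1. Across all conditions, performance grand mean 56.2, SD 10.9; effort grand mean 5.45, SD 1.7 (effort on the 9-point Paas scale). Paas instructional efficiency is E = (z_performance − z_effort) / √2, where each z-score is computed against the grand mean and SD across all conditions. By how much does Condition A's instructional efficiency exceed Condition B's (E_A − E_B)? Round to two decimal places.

Condition A: z_P = (51.9 − 56.2)/10.9 = -0.3945; z_E = (6.48 − 5.45)/1.7 = 0.6059; E_A = (-0.3945 − 0.6059)/√2 = -0.7074.
Condition B: z_P = (66.0 − 56.2)/10.9 = 0.8991; z_E = (7.1 − 5.45)/1.7 = 0.9706; E_B = (0.8991 − 0.9706)/√2 = -0.0506.
E_A − E_B = -0.7074 − (-0.0506) = -0.6568 ≈ -0.66.

-0.66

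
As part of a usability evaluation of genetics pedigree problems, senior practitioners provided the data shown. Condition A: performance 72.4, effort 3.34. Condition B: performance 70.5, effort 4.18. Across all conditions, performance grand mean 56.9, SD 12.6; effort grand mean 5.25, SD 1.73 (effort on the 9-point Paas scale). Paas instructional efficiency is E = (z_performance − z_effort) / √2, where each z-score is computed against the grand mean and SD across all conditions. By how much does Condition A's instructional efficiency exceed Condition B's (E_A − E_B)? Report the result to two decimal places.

Condition A: z_P = (72.4 − 56.9)/12.6 = 1.2302; z_E = (3.34 − 5.25)/1.73 = -1.1040; E_A = (1.2302 − (-1.1040))/√2 = 1.6505.
Condition B: z_P = (70.5 − 56.9)/12.6 = 1.0794; z_E = (4.18 − 5.25)/1.73 = -0.6185; E_B = (1.0794 − (-0.6185))/√2 = 1.2006.
E_A − E_B = 1.6505 − 1.2006 = 0.4499 ≈ 0.45.

0.45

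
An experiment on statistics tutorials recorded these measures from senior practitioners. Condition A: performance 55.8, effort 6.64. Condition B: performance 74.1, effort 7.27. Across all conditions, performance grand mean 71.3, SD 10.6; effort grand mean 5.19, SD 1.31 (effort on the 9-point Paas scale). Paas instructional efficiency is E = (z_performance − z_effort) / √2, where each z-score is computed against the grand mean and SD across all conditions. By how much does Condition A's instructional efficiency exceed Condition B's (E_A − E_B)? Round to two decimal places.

-0.88

Condition A: z_P = (55.8 − 71.3)/10.6 = -1.4623; z_E = (6.64 − 5.19)/1.31 = 1.1069; E_A = (-1.4623 − 1.1069)/√2 = -1.8167.
Condition B: z_P = (74.1 − 71.3)/10.6 = 0.2642; z_E = (7.27 − 5.19)/1.31 = 1.5878; E_B = (0.2642 − 1.5878)/√2 = -0.9359.
E_A − E_B = -1.8167 − (-0.9359) = -0.8808 ≈ -0.88.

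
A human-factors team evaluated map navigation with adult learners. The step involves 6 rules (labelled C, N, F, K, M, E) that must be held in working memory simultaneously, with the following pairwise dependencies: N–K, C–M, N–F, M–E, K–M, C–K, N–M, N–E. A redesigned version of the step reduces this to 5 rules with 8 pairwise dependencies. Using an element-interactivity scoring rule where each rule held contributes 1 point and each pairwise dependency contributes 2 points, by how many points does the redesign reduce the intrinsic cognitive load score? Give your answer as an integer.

1

Original: 6 × 1 + 8 × 2 = 6 + 16 = 22.
Redesigned: 5 × 1 + 8 × 2 = 5 + 16 = 21.
Reduction = 22 − 21 = 1.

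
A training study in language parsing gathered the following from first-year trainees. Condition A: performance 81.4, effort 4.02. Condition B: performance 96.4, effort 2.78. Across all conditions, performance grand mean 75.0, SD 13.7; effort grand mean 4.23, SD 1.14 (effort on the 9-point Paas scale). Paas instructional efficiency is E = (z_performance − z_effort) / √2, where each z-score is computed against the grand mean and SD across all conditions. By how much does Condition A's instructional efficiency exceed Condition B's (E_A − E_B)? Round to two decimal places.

-1.54

Condition A: z_P = (81.4 − 75.0)/13.7 = 0.4672; z_E = (4.02 − 4.23)/1.14 = -0.1842; E_A = (0.4672 − (-0.1842))/√2 = 0.4606.
Condition B: z_P = (96.4 − 75.0)/13.7 = 1.5620; z_E = (2.78 − 4.23)/1.14 = -1.2719; E_B = (1.5620 − (-1.2719))/√2 = 2.0039.
E_A − E_B = 0.4606 − 2.0039 = -1.5433 ≈ -1.54.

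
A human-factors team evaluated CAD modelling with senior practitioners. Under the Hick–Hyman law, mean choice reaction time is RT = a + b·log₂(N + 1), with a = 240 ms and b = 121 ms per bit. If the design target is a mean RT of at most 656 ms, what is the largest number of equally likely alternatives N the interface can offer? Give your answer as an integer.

Set 240 + 121·log₂(N + 1) ≤ 656.
log₂(N + 1) ≤ (656 − 240) / 121 = 3.4380.
N + 1 ≤ 2^3.4380 = 10.8378.
N ≤ 9.8378, so the largest integer N is 9.

9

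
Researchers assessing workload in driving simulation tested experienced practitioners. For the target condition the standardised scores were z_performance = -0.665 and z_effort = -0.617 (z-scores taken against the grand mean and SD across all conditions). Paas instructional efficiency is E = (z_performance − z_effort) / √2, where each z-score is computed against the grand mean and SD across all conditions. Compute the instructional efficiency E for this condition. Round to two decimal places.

z_P − z_E = -0.665 − (-0.617) = -0.0480.
E = -0.0480 / √2 = -0.0480 / 1.41421 = -0.0339 ≈ -0.03.

-0.03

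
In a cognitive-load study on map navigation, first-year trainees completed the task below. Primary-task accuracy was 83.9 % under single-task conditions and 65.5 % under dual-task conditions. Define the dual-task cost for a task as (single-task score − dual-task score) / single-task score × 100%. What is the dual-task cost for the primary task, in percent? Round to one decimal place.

21.9

Cost = (83.9 − 65.5) / 83.9 × 100%
     = 18.4000 / 83.9 × 100% = 21.9309%.
≈ 21.9%.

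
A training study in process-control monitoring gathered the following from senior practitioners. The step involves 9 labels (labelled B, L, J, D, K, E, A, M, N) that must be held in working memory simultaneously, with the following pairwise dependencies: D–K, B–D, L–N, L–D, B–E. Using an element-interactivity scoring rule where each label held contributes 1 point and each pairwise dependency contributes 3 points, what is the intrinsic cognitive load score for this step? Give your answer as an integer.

Count of labels held simultaneously: 9.
Count of pairwise dependencies listed: 5.
Element contribution: 9 × 1 = 9.
Interaction contribution: 5 × 3 = 15.
Intrinsic load = 9 + 15 = 24.

24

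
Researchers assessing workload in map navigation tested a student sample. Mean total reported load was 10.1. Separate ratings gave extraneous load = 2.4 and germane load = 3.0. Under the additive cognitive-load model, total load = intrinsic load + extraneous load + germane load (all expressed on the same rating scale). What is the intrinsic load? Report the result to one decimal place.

4.7

intrinsic load = total − extraneous − germane
             = 10.1 − 2.4 − 3.0 = 4.7.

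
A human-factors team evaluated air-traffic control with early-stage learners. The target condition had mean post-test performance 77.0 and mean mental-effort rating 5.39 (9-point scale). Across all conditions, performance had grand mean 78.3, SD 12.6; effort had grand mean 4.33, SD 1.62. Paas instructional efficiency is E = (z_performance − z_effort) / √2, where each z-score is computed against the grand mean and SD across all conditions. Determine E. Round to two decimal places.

z_performance = (77.0 − 78.3) / 12.6 = -1.3000 / 12.6 = -0.1032.
z_effort = (5.39 − 4.33) / 1.62 = 1.0600 / 1.62 = 0.6543.
z_P − z_E = -0.1032 − 0.6543 = -0.7575.
E = -0.7575 / √2 = -0.7575 / 1.41421 = -0.5356 ≈ -0.54.

-0.54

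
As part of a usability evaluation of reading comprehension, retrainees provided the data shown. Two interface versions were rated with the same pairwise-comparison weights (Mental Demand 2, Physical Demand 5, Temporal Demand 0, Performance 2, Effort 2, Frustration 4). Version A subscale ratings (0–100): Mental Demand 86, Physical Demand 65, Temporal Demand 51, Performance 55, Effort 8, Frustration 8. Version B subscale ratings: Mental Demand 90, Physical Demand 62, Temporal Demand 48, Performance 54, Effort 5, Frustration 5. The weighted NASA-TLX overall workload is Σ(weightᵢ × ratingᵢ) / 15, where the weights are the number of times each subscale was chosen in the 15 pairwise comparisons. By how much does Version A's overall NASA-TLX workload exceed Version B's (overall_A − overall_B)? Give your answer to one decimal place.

1.8

Version A weighted sum = 2·86 + 5·65 + 0·51 + 2·55 + 2·8 + 4·8 = 172 + 325 + 0 + 110 + 16 + 32 = 655; overall_A = 655/15 = 43.6667.
Version B weighted sum = 2·90 + 5·62 + 0·48 + 2·54 + 2·5 + 4·5 = 180 + 310 + 0 + 108 + 10 + 20 = 628; overall_B = 628/15 = 41.8667.
Difference = 43.6667 − 41.8667 = 1.8000 ≈ 1.8.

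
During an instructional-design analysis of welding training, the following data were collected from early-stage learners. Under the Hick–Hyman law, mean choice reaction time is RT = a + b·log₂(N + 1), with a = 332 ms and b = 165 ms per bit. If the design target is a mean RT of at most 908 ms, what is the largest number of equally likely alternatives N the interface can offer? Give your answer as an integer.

10

Set 332 + 165·log₂(N + 1) ≤ 908.
log₂(N + 1) ≤ (908 − 332) / 165 = 3.4909.
N + 1 ≤ 2^3.4909 = 11.2426.
N ≤ 10.2426, so the largest integer N is 10.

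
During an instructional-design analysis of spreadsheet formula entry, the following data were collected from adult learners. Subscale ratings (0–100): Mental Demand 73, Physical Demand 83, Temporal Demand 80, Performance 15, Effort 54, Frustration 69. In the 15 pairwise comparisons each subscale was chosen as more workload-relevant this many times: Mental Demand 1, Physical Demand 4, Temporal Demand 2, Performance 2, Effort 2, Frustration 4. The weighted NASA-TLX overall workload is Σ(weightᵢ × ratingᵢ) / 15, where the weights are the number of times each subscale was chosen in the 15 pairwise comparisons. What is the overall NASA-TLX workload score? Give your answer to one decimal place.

65.3

The tallies are the weights (they sum to 15).
Weighted sum = 1·73 + 4·83 + 2·80 + 2·15 + 2·54 + 4·69
            = 73 + 332 + 160 + 30 + 108 + 276 = 979.
Overall workload = 979 / 15 = 65.2667 ≈ 65.3.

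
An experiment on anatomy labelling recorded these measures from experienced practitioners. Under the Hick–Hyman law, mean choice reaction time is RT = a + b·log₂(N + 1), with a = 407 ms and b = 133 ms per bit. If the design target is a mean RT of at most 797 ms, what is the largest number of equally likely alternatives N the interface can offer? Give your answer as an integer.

Set 407 + 133·log₂(N + 1) ≤ 797.
log₂(N + 1) ≤ (797 − 407) / 133 = 2.9323.
N + 1 ≤ 2^2.9323 = 7.6333.
N ≤ 6.6333, so the largest integer N is 6.

6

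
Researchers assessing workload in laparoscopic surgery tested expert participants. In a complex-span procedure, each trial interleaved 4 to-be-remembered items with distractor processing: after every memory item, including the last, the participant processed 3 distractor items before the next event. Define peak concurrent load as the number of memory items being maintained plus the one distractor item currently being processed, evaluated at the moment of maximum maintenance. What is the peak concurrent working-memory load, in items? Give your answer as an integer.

5

Maintenance is greatest during the distractor(s) after memory item 4: all 4 memory items are being held.
One distractor item is concurrently being processed.
Peak concurrent load = 4 + 1 = 5 items.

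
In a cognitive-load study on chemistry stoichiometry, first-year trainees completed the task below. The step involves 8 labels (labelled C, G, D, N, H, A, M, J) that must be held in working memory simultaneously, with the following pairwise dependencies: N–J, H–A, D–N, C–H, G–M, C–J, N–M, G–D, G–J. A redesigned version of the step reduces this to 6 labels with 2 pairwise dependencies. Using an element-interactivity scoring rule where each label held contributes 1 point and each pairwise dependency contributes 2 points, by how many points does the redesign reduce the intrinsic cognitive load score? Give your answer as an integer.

16

Original: 8 × 1 + 9 × 2 = 8 + 18 = 26.
Redesigned: 6 × 1 + 2 × 2 = 6 + 4 = 10.
Reduction = 26 − 10 = 16.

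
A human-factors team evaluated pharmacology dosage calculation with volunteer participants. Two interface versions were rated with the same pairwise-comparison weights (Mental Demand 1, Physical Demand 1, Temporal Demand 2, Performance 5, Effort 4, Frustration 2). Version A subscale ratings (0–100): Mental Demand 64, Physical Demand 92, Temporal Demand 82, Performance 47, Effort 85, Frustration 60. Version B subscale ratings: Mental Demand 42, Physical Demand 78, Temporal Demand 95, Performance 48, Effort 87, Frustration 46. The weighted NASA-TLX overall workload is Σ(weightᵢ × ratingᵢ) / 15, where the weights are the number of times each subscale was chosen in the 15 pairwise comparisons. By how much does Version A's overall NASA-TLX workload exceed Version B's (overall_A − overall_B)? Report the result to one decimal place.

1.7

Version A weighted sum = 1·64 + 1·92 + 2·82 + 5·47 + 4·85 + 2·60 = 64 + 92 + 164 + 235 + 340 + 120 = 1015; overall_A = 1015/15 = 67.6667.
Version B weighted sum = 1·42 + 1·78 + 2·95 + 5·48 + 4·87 + 2·46 = 42 + 78 + 190 + 240 + 348 + 92 = 990; overall_B = 990/15 = 66.0000.
Difference = 67.6667 − 66.0000 = 1.6667 ≈ 1.7.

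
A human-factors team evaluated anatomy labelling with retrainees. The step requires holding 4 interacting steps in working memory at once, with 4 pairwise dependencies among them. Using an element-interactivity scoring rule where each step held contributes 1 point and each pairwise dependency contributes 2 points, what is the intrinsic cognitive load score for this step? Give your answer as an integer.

Element contribution: 4 × 1 = 4.
Interaction contribution: 4 × 2 = 8.
Intrinsic load = 4 + 8 = 12.

12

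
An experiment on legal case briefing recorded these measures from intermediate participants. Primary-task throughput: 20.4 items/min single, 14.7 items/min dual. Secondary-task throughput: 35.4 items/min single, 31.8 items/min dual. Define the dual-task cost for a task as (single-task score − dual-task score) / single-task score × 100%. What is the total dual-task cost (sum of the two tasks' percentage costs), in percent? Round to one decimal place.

38.1

Primary cost = (20.4 − 14.7) / 20.4 × 100% = 27.9412%.
Secondary cost = (35.4 − 31.8) / 35.4 × 100% = 10.1695%.
Total = 27.9412% + 10.1695% = 38.1107% ≈ 38.1%.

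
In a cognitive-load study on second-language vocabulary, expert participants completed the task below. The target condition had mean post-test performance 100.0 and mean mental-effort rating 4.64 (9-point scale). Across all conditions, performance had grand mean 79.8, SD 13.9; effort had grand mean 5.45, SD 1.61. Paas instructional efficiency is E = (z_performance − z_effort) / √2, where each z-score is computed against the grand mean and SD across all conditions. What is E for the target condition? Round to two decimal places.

z_performance = (100.0 − 79.8) / 13.9 = 20.2000 / 13.9 = 1.4532.
z_effort = (4.64 − 5.45) / 1.61 = -0.8100 / 1.61 = -0.5031.
z_P − z_E = 1.4532 − (-0.5031) = 1.9563.
E = 1.9563 / √2 = 1.9563 / 1.41421 = 1.3833 ≈ 1.38.

1.38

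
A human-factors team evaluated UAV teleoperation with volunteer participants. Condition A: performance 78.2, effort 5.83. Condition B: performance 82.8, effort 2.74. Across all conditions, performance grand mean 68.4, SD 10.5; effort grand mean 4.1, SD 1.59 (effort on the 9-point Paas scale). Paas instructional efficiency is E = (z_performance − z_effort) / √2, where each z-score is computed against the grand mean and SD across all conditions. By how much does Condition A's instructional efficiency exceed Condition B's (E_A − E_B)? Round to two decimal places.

Condition A: z_P = (78.2 − 68.4)/10.5 = 0.9333; z_E = (5.83 − 4.1)/1.59 = 1.0881; E_A = (0.9333 − 1.0881)/√2 = -0.1095.
Condition B: z_P = (82.8 − 68.4)/10.5 = 1.3714; z_E = (2.74 − 4.1)/1.59 = -0.8553; E_B = (1.3714 − (-0.8553))/√2 = 1.5745.
E_A − E_B = -0.1095 − 1.5745 = -1.6840 ≈ -1.68.

-1.68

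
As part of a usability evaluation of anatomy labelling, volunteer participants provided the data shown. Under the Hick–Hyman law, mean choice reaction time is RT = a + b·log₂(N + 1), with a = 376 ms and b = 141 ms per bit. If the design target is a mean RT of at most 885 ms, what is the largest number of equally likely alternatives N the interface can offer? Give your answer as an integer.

Set 376 + 141·log₂(N + 1) ≤ 885.
log₂(N + 1) ≤ (885 − 376) / 141 = 3.6099.
N + 1 ≤ 2^3.6099 = 12.2092.
N ≤ 11.2092, so the largest integer N is 11.

11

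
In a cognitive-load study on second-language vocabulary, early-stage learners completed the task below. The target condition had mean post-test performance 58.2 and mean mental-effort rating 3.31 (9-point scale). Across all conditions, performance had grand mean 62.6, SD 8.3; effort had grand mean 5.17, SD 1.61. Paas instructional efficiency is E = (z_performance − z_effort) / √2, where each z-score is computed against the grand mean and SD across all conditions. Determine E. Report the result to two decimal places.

z_performance = (58.2 − 62.6) / 8.3 = -4.4000 / 8.3 = -0.5301.
z_effort = (3.31 − 5.17) / 1.61 = -1.8600 / 1.61 = -1.1553.
z_P − z_E = -0.5301 − (-1.1553) = 0.6252.
E = 0.6252 / √2 = 0.6252 / 1.41421 = 0.4421 ≈ 0.44.

0.44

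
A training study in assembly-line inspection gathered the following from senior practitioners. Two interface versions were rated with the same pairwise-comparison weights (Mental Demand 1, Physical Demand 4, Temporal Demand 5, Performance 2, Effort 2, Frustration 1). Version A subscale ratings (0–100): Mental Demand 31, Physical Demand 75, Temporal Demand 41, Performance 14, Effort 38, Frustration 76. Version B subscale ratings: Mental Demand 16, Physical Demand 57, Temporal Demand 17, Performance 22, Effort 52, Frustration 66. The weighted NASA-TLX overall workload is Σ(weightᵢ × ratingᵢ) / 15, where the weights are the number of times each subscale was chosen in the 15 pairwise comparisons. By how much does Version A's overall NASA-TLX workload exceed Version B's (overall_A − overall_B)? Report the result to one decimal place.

11.5

Version A weighted sum = 1·31 + 4·75 + 5·41 + 2·14 + 2·38 + 1·76 = 31 + 300 + 205 + 28 + 76 + 76 = 716; overall_A = 716/15 = 47.7333.
Version B weighted sum = 1·16 + 4·57 + 5·17 + 2·22 + 2·52 + 1·66 = 16 + 228 + 85 + 44 + 104 + 66 = 543; overall_B = 543/15 = 36.2000.
Difference = 47.7333 − 36.2000 = 11.5333 ≈ 11.5.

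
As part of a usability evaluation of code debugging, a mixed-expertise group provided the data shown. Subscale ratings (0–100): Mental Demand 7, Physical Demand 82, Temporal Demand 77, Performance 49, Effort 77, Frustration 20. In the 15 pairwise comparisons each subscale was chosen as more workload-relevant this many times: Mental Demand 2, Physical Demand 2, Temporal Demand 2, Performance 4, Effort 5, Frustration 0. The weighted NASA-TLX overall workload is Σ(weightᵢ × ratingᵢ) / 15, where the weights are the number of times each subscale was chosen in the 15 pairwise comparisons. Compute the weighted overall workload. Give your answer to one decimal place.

60.9

The tallies are the weights (they sum to 15).
Weighted sum = 2·7 + 2·82 + 2·77 + 4·49 + 5·77 + 0·20
            = 14 + 164 + 154 + 196 + 385 + 0 = 913.
Overall workload = 913 / 15 = 60.8667 ≈ 60.9.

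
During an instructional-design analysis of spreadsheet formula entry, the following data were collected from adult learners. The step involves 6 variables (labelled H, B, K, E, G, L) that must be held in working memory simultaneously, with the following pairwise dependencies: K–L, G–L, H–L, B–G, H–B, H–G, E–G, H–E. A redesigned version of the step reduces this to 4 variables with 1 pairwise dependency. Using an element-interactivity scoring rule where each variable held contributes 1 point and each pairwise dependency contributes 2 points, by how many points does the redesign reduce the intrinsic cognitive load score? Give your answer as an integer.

16

Original: 6 × 1 + 8 × 2 = 6 + 16 = 22.
Redesigned: 4 × 1 + 1 × 2 = 4 + 2 = 6.
Reduction = 22 − 6 = 16.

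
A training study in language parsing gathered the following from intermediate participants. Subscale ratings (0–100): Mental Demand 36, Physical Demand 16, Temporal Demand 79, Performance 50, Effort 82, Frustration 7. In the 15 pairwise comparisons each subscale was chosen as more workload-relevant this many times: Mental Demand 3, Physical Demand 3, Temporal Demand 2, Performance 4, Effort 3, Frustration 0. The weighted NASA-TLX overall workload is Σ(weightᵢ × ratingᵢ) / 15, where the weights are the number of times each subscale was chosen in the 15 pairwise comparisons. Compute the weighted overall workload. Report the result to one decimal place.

The tallies are the weights (they sum to 15).
Weighted sum = 3·36 + 3·16 + 2·79 + 4·50 + 3·82 + 0·7
            = 108 + 48 + 158 + 200 + 246 + 0 = 760.
Overall workload = 760 / 15 = 50.6667 ≈ 50.7.

50.7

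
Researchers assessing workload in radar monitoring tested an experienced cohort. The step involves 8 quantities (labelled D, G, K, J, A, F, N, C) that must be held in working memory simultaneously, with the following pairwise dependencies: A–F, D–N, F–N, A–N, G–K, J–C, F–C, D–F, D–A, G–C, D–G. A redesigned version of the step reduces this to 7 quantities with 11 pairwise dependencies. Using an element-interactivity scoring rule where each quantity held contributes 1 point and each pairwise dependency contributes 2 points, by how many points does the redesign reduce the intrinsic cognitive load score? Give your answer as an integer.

1

Original: 8 × 1 + 11 × 2 = 8 + 22 = 30.
Redesigned: 7 × 1 + 11 × 2 = 7 + 22 = 29.
Reduction = 30 − 29 = 1.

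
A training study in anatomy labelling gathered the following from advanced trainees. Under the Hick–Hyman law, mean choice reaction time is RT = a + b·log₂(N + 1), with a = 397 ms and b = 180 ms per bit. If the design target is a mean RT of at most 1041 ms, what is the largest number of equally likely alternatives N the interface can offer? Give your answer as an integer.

10

Set 397 + 180·log₂(N + 1) ≤ 1041.
log₂(N + 1) ≤ (1041 − 397) / 180 = 3.5778.
N + 1 ≤ 2^3.5778 = 11.9406.
N ≤ 10.9406, so the largest integer N is 10.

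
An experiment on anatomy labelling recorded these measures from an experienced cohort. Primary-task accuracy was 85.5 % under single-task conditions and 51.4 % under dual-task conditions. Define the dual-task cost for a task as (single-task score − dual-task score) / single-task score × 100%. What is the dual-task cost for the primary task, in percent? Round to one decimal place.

Cost = (85.5 − 51.4) / 85.5 × 100%
     = 34.1000 / 85.5 × 100% = 39.8830%.
≈ 39.9%.

39.9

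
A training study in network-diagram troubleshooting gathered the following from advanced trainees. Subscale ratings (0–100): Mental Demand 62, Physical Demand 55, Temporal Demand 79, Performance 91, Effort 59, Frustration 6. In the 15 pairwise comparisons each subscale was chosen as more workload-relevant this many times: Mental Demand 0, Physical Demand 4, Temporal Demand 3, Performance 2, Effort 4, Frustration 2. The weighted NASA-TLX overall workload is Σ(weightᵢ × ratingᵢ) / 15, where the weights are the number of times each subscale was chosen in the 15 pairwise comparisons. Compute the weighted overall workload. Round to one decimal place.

The tallies are the weights (they sum to 15).
Weighted sum = 0·62 + 4·55 + 3·79 + 2·91 + 4·59 + 2·6
            = 0 + 220 + 237 + 182 + 236 + 12 = 887.
Overall workload = 887 / 15 = 59.1333 ≈ 59.1.

59.1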